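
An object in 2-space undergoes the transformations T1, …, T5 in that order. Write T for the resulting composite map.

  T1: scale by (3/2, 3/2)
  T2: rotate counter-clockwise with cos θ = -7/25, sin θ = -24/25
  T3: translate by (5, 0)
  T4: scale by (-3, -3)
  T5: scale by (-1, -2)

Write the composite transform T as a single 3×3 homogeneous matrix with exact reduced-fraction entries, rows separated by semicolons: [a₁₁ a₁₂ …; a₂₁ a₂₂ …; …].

T1 = [3/2 0 0; 0 3/2 0; 0 0 1]
T2·T1 = [-21/50 36/25 0; -36/25 -21/50 0; 0 0 1]
T3·…·T1 = [-21/50 36/25 5; -36/25 -21/50 0; 0 0 1]
T4·…·T1 = [63/50 -108/25 -15; 108/25 63/50 0; 0 0 1]
T5·…·T1 = [-63/50 108/25 15; -216/25 -63/25 0; 0 0 1]

T = [-63/50 108/25 15; -216/25 -63/25 0; 0 0 1]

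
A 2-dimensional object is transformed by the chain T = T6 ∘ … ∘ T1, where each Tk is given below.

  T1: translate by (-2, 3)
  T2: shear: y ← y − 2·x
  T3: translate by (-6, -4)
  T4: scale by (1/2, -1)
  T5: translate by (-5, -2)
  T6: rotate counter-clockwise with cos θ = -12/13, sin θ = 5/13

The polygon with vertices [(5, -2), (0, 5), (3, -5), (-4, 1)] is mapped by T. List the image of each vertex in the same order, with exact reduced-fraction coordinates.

image vertices: (43/13, -233/26), (158/13, 75/13), (60/13, -219/26), (202/13, 113/13)

T1 translate by (-2, 3): (5, -2) → (3, 1); (0, 5) → (-2, 8); (3, -5) → (1, -2); (-4, 1) → (-6, 4)
T2 shear: y ← y − 2·x: (3, 1) → (3, -5); (-2, 8) → (-2, 12); (1, -2) → (1, -4); (-6, 4) → (-6, 16)
T3 translate by (-6, -4): (3, -5) → (-3, -9); (-2, 12) → (-8, 8); (1, -4) → (-5, -8); (-6, 16) → (-12, 12)
T4 scale by (1/2, -1): (-3, -9) → (-3/2, 9); (-8, 8) → (-4, -8); (-5, -8) → (-5/2, 8); (-12, 12) → (-6, -12)
T5 translate by (-5, -2): (-3/2, 9) → (-13/2, 7); (-4, -8) → (-9, -10); (-5/2, 8) → (-15/2, 6); (-6, -12) → (-11, -14)
T6 rotate counter-clockwise with cos θ = -12/13, sin θ = 5/13: (-13/2, 7) → (43/13, -233/26); (-9, -10) → (158/13, 75/13); (-15/2, 6) → (60/13, -219/26); (-11, -14) → (202/13, 113/13)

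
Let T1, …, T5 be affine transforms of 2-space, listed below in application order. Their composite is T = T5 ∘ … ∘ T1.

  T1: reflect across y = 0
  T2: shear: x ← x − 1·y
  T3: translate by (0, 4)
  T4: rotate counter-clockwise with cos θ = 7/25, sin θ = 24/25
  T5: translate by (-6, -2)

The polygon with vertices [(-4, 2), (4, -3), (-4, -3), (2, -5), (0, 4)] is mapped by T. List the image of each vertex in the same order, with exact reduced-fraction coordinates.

image vertices: (-212/25, -84/25), (-311/25, 23/25), (-367/25, -169/25), (-387/25, -59/25), (-122/25, 46/25)

T1 reflect across y = 0: (-4, 2) → (-4, -2); (4, -3) → (4, 3); (-4, -3) → (-4, 3); (2, -5) → (2, 5); (0, 4) → (0, -4)
T2 shear: x ← x − 1·y: (-4, -2) → (-2, -2); (4, 3) → (1, 3); (-4, 3) → (-7, 3); (2, 5) → (-3, 5); (0, -4) → (4, -4)
T3 translate by (0, 4): (-2, -2) → (-2, 2); (1, 3) → (1, 7); (-7, 3) → (-7, 7); (-3, 5) → (-3, 9); (4, -4) → (4, 0)
T4 rotate counter-clockwise with cos θ = 7/25, sin θ = 24/25: (-2, 2) → (-62/25, -34/25); (1, 7) → (-161/25, 73/25); (-7, 7) → (-217/25, -119/25); (-3, 9) → (-237/25, -9/25); (4, 0) → (28/25, 96/25)
T5 translate by (-6, -2): (-62/25, -34/25) → (-212/25, -84/25); (-161/25, 73/25) → (-311/25, 23/25); (-217/25, -119/25) → (-367/25, -169/25); (-237/25, -9/25) → (-387/25, -59/25); (28/25, 96/25) → (-122/25, 46/25)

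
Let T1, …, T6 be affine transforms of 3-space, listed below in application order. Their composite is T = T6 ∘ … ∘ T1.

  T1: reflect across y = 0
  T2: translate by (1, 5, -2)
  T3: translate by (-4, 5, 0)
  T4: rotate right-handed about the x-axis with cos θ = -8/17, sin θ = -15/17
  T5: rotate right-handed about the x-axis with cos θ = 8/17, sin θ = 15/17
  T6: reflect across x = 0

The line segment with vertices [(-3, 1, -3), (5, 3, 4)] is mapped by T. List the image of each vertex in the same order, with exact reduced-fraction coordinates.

image vertices: (6, 249/289, -2965/289), (-2, 1607/289, -1358/289)

T1 reflect across y = 0: (-3, 1, -3) → (-3, -1, -3); (5, 3, 4) → (5, -3, 4)
T2 translate by (1, 5, -2): (-3, -1, -3) → (-2, 4, -5); (5, -3, 4) → (6, 2, 2)
T3 translate by (-4, 5, 0): (-2, 4, -5) → (-6, 9, -5); (6, 2, 2) → (2, 7, 2)
T4 rotate right-handed about the x-axis with cos θ = -8/17, sin θ = -15/17: (-6, 9, -5) → (-6, -147/17, -95/17); (2, 7, 2) → (2, -26/17, -121/17)
T5 rotate right-handed about the x-axis with cos θ = 8/17, sin θ = 15/17: (-6, -147/17, -95/17) → (-6, 249/289, -2965/289); (2, -26/17, -121/17) → (2, 1607/289, -1358/289)
T6 reflect across x = 0: (-6, 249/289, -2965/289) → (6, 249/289, -2965/289); (2, 1607/289, -1358/289) → (-2, 1607/289, -1358/289)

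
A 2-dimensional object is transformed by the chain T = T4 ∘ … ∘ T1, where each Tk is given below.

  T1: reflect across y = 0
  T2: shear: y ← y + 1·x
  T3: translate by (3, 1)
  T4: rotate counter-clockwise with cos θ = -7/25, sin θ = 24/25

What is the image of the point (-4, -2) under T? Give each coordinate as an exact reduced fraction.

T(p) = (31/25, -17/25)

T1 reflect across y = 0: (-4, -2) → (-4, 2)
T2 shear: y ← y + 1·x: (-4, 2) → (-4, -2)
T3 translate by (3, 1): (-4, -2) → (-1, -1)
T4 rotate counter-clockwise with cos θ = -7/25, sin θ = 24/25: (-1, -1) → (31/25, -17/25)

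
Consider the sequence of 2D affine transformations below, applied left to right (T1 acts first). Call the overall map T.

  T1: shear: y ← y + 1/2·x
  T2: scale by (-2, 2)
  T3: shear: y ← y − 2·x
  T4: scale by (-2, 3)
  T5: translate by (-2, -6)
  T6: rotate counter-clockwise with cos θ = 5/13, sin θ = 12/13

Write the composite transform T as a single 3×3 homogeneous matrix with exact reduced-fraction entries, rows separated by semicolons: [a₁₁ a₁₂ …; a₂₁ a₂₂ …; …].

T1 = [1 0 0; 1/2 1 0; 0 0 1]
T2·T1 = [-2 0 0; 1 2 0; 0 0 1]
T3·…·T1 = [-2 0 0; 5 2 0; 0 0 1]
T4·…·T1 = [4 0 0; 15 6 0; 0 0 1]
T5·…·T1 = [4 0 -2; 15 6 -6; 0 0 1]
T6·…·T1 = [-160/13 -72/13 62/13; 123/13 30/13 -54/13; 0 0 1]

T = [-160/13 -72/13 62/13; 123/13 30/13 -54/13; 0 0 1]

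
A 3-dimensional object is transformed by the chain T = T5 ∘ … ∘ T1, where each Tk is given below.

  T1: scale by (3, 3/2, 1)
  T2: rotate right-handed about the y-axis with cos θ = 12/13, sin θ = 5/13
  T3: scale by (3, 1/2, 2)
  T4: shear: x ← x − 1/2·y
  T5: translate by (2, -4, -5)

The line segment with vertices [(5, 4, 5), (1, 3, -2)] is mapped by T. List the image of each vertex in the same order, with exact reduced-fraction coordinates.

image vertices: (1243/26, -1, -95/13), (55/8, -7/4, -11)

T1 scale by (3, 3/2, 1): (5, 4, 5) → (15, 6, 5); (1, 3, -2) → (3, 9/2, -2)
T2 rotate right-handed about the y-axis with cos θ = 12/13, sin θ = 5/13: (15, 6, 5) → (205/13, 6, -15/13); (3, 9/2, -2) → (2, 9/2, -3)
T3 scale by (3, 1/2, 2): (205/13, 6, -15/13) → (615/13, 3, -30/13); (2, 9/2, -3) → (6, 9/4, -6)
T4 shear: x ← x − 1/2·y: (615/13, 3, -30/13) → (1191/26, 3, -30/13); (6, 9/4, -6) → (39/8, 9/4, -6)
T5 translate by (2, -4, -5): (1191/26, 3, -30/13) → (1243/26, -1, -95/13); (39/8, 9/4, -6) → (55/8, -7/4, -11)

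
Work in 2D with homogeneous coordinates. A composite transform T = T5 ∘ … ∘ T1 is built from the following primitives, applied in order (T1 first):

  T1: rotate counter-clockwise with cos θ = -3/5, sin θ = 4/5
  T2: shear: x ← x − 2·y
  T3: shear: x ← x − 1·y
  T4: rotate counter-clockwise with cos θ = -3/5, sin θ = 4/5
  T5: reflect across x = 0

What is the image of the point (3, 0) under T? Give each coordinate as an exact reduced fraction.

T(p) = (-87/25, -216/25)

T1 rotate counter-clockwise with cos θ = -3/5, sin θ = 4/5: (3, 0) → (-9/5, 12/5)
T2 shear: x ← x − 2·y: (-9/5, 12/5) → (-33/5, 12/5)
T3 shear: x ← x − 1·y: (-33/5, 12/5) → (-9, 12/5)
T4 rotate counter-clockwise with cos θ = -3/5, sin θ = 4/5: (-9, 12/5) → (87/25, -216/25)
T5 reflect across x = 0: (87/25, -216/25) → (-87/25, -216/25)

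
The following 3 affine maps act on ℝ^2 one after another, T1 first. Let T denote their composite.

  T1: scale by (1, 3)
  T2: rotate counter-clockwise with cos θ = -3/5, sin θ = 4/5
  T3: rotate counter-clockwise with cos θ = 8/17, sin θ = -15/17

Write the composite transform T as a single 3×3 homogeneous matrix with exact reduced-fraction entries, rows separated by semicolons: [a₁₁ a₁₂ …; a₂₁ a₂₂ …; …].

T = [36/85 -231/85 0; 77/85 108/85 0; 0 0 1]

T1 = [1 0 0; 0 3 0; 0 0 1]
T2·T1 = [-3/5 -12/5 0; 4/5 -9/5 0; 0 0 1]
T3·…·T1 = [36/85 -231/85 0; 77/85 108/85 0; 0 0 1]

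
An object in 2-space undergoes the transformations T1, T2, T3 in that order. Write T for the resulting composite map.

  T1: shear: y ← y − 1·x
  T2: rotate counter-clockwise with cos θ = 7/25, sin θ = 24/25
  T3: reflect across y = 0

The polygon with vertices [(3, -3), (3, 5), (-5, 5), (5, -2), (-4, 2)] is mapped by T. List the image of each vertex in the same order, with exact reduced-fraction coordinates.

T1 shear: y ← y − 1·x: (3, -3) → (3, -6); (3, 5) → (3, 2); (-5, 5) → (-5, 10); (5, -2) → (5, -7); (-4, 2) → (-4, 6)
T2 rotate counter-clockwise with cos θ = 7/25, sin θ = 24/25: (3, -6) → (33/5, 6/5); (3, 2) → (-27/25, 86/25); (-5, 10) → (-11, -2); (5, -7) → (203/25, 71/25); (-4, 6) → (-172/25, -54/25)
T3 reflect across y = 0: (33/5, 6/5) → (33/5, -6/5); (-27/25, 86/25) → (-27/25, -86/25); (-11, -2) → (-11, 2); (203/25, 71/25) → (203/25, -71/25); (-172/25, -54/25) → (-172/25, 54/25)

image vertices: (33/5, -6/5), (-27/25, -86/25), (-11, 2), (203/25, -71/25), (-172/25, 54/25)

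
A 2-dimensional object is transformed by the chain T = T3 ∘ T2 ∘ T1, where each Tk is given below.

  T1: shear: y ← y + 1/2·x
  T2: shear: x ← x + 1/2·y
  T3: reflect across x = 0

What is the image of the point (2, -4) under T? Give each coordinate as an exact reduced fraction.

T1 shear: y ← y + 1/2·x: (2, -4) → (2, -3)
T2 shear: x ← x + 1/2·y: (2, -3) → (1/2, -3)
T3 reflect across x = 0: (1/2, -3) → (-1/2, -3)

T(p) = (-1/2, -3)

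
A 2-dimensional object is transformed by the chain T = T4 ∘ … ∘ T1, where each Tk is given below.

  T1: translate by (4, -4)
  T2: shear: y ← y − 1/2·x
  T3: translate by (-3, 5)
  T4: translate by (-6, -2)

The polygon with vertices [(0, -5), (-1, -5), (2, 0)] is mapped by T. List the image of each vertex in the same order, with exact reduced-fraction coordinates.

T1 translate by (4, -4): (0, -5) → (4, -9); (-1, -5) → (3, -9); (2, 0) → (6, -4)
T2 shear: y ← y − 1/2·x: (4, -9) → (4, -11); (3, -9) → (3, -21/2); (6, -4) → (6, -7)
T3 translate by (-3, 5): (4, -11) → (1, -6); (3, -21/2) → (0, -11/2); (6, -7) → (3, -2)
T4 translate by (-6, -2): (1, -6) → (-5, -8); (0, -11/2) → (-6, -15/2); (3, -2) → (-3, -4)

image vertices: (-5, -8), (-6, -15/2), (-3, -4)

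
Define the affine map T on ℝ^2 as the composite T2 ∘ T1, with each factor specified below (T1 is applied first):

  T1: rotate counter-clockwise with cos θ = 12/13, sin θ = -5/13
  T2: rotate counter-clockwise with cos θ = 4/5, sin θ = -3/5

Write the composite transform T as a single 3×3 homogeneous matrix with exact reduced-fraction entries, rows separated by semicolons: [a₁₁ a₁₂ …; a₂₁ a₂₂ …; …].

T = [33/65 56/65 0; -56/65 33/65 0; 0 0 1]

T1 = [12/13 5/13 0; -5/13 12/13 0; 0 0 1]
T2·T1 = [33/65 56/65 0; -56/65 33/65 0; 0 0 1]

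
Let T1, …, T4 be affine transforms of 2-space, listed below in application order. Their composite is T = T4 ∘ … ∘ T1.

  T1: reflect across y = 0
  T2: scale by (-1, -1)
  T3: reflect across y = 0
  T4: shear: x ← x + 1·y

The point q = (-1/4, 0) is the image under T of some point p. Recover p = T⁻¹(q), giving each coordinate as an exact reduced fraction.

p = (1/4, 0)

T1 = [1 0 0; 0 -1 0; 0 0 1]
T2·T1 = [-1 0 0; 0 1 0; 0 0 1]
T3·…·T1 = [-1 0 0; 0 -1 0; 0 0 1]
T4·…·T1 = [-1 -1 0; 0 -1 0; 0 0 1]
det M = 1; M⁻¹ = [-1 1 0; 0 -1 0; 0 0 1]
M⁻¹ · (-1/4, 0)ᵀ = (1/4, 0)ᵀ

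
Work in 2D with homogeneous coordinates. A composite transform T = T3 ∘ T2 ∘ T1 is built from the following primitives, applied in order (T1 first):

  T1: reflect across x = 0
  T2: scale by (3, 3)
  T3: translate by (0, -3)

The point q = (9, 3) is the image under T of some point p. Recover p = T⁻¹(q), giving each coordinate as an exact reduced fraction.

T1 = [-1 0 0; 0 1 0; 0 0 1]
T2·T1 = [-3 0 0; 0 3 0; 0 0 1]
T3·…·T1 = [-3 0 0; 0 3 -3; 0 0 1]
det M = -9; M⁻¹ = [-1/3 0 0; 0 1/3 1; 0 0 1]
M⁻¹ · (9, 3)ᵀ = (-3, 2)ᵀ

p = (-3, 2)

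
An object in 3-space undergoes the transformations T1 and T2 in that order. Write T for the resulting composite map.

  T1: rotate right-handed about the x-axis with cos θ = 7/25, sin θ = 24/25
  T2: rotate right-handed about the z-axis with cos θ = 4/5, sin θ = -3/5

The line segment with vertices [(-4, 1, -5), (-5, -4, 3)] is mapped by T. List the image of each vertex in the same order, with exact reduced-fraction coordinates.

image vertices: (-19/125, 808/125, -11/25), (-32/5, -1/5, -3)

T1 rotate right-handed about the x-axis with cos θ = 7/25, sin θ = 24/25: (-4, 1, -5) → (-4, 127/25, -11/25); (-5, -4, 3) → (-5, -4, -3)
T2 rotate right-handed about the z-axis with cos θ = 4/5, sin θ = -3/5: (-4, 127/25, -11/25) → (-19/125, 808/125, -11/25); (-5, -4, -3) → (-32/5, -1/5, -3)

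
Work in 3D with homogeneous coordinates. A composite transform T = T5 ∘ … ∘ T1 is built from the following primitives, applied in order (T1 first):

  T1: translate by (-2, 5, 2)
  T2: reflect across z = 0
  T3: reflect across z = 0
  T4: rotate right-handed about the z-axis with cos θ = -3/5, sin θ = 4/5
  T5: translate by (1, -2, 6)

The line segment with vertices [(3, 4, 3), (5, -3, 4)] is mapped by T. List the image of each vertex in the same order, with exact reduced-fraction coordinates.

image vertices: (-34/5, -33/5, 11), (-12/5, -4/5, 12)

T1 translate by (-2, 5, 2): (3, 4, 3) → (1, 9, 5); (5, -3, 4) → (3, 2, 6)
T2 reflect across z = 0: (1, 9, 5) → (1, 9, -5); (3, 2, 6) → (3, 2, -6)
T3 reflect across z = 0: (1, 9, -5) → (1, 9, 5); (3, 2, -6) → (3, 2, 6)
T4 rotate right-handed about the z-axis with cos θ = -3/5, sin θ = 4/5: (1, 9, 5) → (-39/5, -23/5, 5); (3, 2, 6) → (-17/5, 6/5, 6)
T5 translate by (1, -2, 6): (-39/5, -23/5, 5) → (-34/5, -33/5, 11); (-17/5, 6/5, 6) → (-12/5, -4/5, 12)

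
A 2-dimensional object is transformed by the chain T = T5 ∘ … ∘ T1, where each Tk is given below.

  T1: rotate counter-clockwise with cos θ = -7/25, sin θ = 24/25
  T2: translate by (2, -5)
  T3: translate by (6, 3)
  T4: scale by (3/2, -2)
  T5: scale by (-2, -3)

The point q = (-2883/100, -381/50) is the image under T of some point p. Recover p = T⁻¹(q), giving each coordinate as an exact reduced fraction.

p = (1/4, -7/4)

T1 = [-7/25 -24/25 0; 24/25 -7/25 0; 0 0 1]
T2·T1 = [-7/25 -24/25 2; 24/25 -7/25 -5; 0 0 1]
T3·…·T1 = [-7/25 -24/25 8; 24/25 -7/25 -2; 0 0 1]
T4·…·T1 = [-21/50 -36/25 12; -48/25 14/25 4; 0 0 1]
T5·…·T1 = [21/25 72/25 -24; 144/25 -42/25 -12; 0 0 1]
det M = -18; M⁻¹ = [7/75 4/25 104/25; 8/25 -7/150 178/25; 0 0 1]
M⁻¹ · (-2883/100, -381/50)ᵀ = (1/4, -7/4)ᵀ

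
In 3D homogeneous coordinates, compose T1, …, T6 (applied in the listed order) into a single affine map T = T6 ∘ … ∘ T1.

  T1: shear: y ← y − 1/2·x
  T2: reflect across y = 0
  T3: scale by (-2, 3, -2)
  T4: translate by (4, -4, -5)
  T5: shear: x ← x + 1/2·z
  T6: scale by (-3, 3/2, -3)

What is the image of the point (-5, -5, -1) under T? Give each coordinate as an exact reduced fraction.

T(p) = (-75/2, 21/4, 9)

T1 shear: y ← y − 1/2·x: (-5, -5, -1) → (-5, -5/2, -1)
T2 reflect across y = 0: (-5, -5/2, -1) → (-5, 5/2, -1)
T3 scale by (-2, 3, -2): (-5, 5/2, -1) → (10, 15/2, 2)
T4 translate by (4, -4, -5): (10, 15/2, 2) → (14, 7/2, -3)
T5 shear: x ← x + 1/2·z: (14, 7/2, -3) → (25/2, 7/2, -3)
T6 scale by (-3, 3/2, -3): (25/2, 7/2, -3) → (-75/2, 21/4, 9)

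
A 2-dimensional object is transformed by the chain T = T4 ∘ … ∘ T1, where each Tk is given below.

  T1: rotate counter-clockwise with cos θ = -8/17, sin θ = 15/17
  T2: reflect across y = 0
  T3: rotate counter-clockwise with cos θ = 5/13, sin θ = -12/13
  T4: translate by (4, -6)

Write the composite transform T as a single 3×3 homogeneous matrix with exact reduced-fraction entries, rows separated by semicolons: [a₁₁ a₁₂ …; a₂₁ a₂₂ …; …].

T = [-220/221 21/221 4; 21/221 220/221 -6; 0 0 1]

T1 = [-8/17 -15/17 0; 15/17 -8/17 0; 0 0 1]
T2·T1 = [-8/17 -15/17 0; -15/17 8/17 0; 0 0 1]
T3·…·T1 = [-220/221 21/221 0; 21/221 220/221 0; 0 0 1]
T4·…·T1 = [-220/221 21/221 4; 21/221 220/221 -6; 0 0 1]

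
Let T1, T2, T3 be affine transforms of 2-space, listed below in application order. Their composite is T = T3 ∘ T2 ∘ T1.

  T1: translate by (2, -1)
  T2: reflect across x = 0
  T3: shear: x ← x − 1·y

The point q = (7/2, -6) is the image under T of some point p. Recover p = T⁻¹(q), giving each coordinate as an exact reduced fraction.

p = (1/2, -5)

T1 = [1 0 2; 0 1 -1; 0 0 1]
T2·T1 = [-1 0 -2; 0 1 -1; 0 0 1]
T3·…·T1 = [-1 -1 -1; 0 1 -1; 0 0 1]
det M = -1; M⁻¹ = [-1 -1 -2; 0 1 1; 0 0 1]
M⁻¹ · (7/2, -6)ᵀ = (1/2, -5)ᵀ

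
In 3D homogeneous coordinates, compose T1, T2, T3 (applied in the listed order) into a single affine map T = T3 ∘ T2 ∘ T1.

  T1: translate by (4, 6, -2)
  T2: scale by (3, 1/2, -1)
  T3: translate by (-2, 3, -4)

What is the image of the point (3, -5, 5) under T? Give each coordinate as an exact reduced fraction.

T1 translate by (4, 6, -2): (3, -5, 5) → (7, 1, 3)
T2 scale by (3, 1/2, -1): (7, 1, 3) → (21, 1/2, -3)
T3 translate by (-2, 3, -4): (21, 1/2, -3) → (19, 7/2, -7)

T(p) = (19, 7/2, -7)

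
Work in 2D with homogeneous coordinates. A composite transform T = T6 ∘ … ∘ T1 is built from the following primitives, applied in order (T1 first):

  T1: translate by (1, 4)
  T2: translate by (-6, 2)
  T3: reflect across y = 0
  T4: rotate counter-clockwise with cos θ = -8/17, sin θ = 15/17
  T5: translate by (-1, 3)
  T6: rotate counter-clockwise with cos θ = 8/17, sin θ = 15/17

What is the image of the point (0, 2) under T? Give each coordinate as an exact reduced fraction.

T1 translate by (1, 4): (0, 2) → (1, 6)
T2 translate by (-6, 2): (1, 6) → (-5, 8)
T3 reflect across y = 0: (-5, 8) → (-5, -8)
T4 rotate counter-clockwise with cos θ = -8/17, sin θ = 15/17: (-5, -8) → (160/17, -11/17)
T5 translate by (-1, 3): (160/17, -11/17) → (143/17, 40/17)
T6 rotate counter-clockwise with cos θ = 8/17, sin θ = 15/17: (143/17, 40/17) → (32/17, 145/17)

T(p) = (32/17, 145/17)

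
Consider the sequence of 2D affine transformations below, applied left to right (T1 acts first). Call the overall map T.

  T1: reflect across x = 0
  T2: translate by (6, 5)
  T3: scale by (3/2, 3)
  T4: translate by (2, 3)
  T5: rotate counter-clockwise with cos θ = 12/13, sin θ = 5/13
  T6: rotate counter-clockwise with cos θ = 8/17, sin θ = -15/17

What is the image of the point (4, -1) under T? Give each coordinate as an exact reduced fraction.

T(p) = (2955/221, 1865/221)

T1 reflect across x = 0: (4, -1) → (-4, -1)
T2 translate by (6, 5): (-4, -1) → (2, 4)
T3 scale by (3/2, 3): (2, 4) → (3, 12)
T4 translate by (2, 3): (3, 12) → (5, 15)
T5 rotate counter-clockwise with cos θ = 12/13, sin θ = 5/13: (5, 15) → (-15/13, 205/13)
T6 rotate counter-clockwise with cos θ = 8/17, sin θ = -15/17: (-15/13, 205/13) → (2955/221, 1865/221)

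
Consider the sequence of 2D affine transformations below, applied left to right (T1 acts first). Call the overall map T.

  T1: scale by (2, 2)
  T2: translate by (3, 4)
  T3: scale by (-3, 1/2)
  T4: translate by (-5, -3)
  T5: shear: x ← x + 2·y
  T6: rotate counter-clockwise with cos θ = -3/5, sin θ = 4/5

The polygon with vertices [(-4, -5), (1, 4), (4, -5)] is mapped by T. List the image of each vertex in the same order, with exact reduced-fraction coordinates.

T1 scale by (2, 2): (-4, -5) → (-8, -10); (1, 4) → (2, 8); (4, -5) → (8, -10)
T2 translate by (3, 4): (-8, -10) → (-5, -6); (2, 8) → (5, 12); (8, -10) → (11, -6)
T3 scale by (-3, 1/2): (-5, -6) → (15, -3); (5, 12) → (-15, 6); (11, -6) → (-33, -3)
T4 translate by (-5, -3): (15, -3) → (10, -6); (-15, 6) → (-20, 3); (-33, -3) → (-38, -6)
T5 shear: x ← x + 2·y: (10, -6) → (-2, -6); (-20, 3) → (-14, 3); (-38, -6) → (-50, -6)
T6 rotate counter-clockwise with cos θ = -3/5, sin θ = 4/5: (-2, -6) → (6, 2); (-14, 3) → (6, -13); (-50, -6) → (174/5, -182/5)

image vertices: (6, 2), (6, -13), (174/5, -182/5)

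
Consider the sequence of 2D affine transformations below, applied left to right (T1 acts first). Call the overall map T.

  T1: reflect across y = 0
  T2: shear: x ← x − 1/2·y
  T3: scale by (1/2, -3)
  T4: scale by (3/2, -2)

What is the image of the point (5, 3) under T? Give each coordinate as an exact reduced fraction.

T(p) = (39/8, -18)

T1 reflect across y = 0: (5, 3) → (5, -3)
T2 shear: x ← x − 1/2·y: (5, -3) → (13/2, -3)
T3 scale by (1/2, -3): (13/2, -3) → (13/4, 9)
T4 scale by (3/2, -2): (13/4, 9) → (39/8, -18)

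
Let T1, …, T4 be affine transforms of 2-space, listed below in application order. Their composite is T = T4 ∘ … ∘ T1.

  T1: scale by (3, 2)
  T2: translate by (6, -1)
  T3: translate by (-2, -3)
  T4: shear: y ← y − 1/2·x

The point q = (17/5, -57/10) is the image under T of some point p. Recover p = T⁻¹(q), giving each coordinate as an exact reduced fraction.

p = (-1/5, 0)

T1 = [3 0 0; 0 2 0; 0 0 1]
T2·T1 = [3 0 6; 0 2 -1; 0 0 1]
T3·…·T1 = [3 0 4; 0 2 -4; 0 0 1]
T4·…·T1 = [3 0 4; -3/2 2 -6; 0 0 1]
det M = 6; M⁻¹ = [1/3 0 -4/3; 1/4 1/2 2; 0 0 1]
M⁻¹ · (17/5, -57/10)ᵀ = (-1/5, 0)ᵀ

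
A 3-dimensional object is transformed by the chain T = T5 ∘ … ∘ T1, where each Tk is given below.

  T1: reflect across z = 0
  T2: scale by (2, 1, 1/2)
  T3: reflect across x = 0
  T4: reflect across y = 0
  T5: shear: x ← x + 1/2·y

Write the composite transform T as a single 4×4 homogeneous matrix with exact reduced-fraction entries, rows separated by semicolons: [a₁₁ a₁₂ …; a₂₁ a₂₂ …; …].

T = [-2 -1/2 0 0; 0 -1 0 0; 0 0 -1/2 0; 0 0 0 1]

T1 = [1 0 0 0; 0 1 0 0; 0 0 -1 0; 0 0 0 1]
T2·T1 = [2 0 0 0; 0 1 0 0; 0 0 -1/2 0; 0 0 0 1]
T3·…·T1 = [-2 0 0 0; 0 1 0 0; 0 0 -1/2 0; 0 0 0 1]
T4·…·T1 = [-2 0 0 0; 0 -1 0 0; 0 0 -1/2 0; 0 0 0 1]
T5·…·T1 = [-2 -1/2 0 0; 0 -1 0 0; 0 0 -1/2 0; 0 0 0 1]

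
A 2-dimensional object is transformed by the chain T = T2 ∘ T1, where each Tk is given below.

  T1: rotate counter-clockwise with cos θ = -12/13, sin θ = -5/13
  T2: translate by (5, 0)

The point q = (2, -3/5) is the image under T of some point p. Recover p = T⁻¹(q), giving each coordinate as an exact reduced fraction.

p = (3, -3/5)

T1 = [-12/13 5/13 0; -5/13 -12/13 0; 0 0 1]
T2·T1 = [-12/13 5/13 5; -5/13 -12/13 0; 0 0 1]
det M = 1; M⁻¹ = [-12/13 -5/13 60/13; 5/13 -12/13 -25/13; 0 0 1]
M⁻¹ · (2, -3/5)ᵀ = (3, -3/5)ᵀ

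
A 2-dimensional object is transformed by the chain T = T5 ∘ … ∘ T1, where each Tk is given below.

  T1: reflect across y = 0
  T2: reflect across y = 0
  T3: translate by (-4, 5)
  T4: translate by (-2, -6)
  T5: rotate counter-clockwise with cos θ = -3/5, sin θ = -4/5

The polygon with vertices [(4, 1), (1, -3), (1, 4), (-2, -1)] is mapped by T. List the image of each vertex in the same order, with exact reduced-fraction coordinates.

image vertices: (6/5, 8/5), (-1/5, 32/5), (27/5, 11/5), (16/5, 38/5)

T1 reflect across y = 0: (4, 1) → (4, -1); (1, -3) → (1, 3); (1, 4) → (1, -4); (-2, -1) → (-2, 1)
T2 reflect across y = 0: (4, -1) → (4, 1); (1, 3) → (1, -3); (1, -4) → (1, 4); (-2, 1) → (-2, -1)
T3 translate by (-4, 5): (4, 1) → (0, 6); (1, -3) → (-3, 2); (1, 4) → (-3, 9); (-2, -1) → (-6, 4)
T4 translate by (-2, -6): (0, 6) → (-2, 0); (-3, 2) → (-5, -4); (-3, 9) → (-5, 3); (-6, 4) → (-8, -2)
T5 rotate counter-clockwise with cos θ = -3/5, sin θ = -4/5: (-2, 0) → (6/5, 8/5); (-5, -4) → (-1/5, 32/5); (-5, 3) → (27/5, 11/5); (-8, -2) → (16/5, 38/5)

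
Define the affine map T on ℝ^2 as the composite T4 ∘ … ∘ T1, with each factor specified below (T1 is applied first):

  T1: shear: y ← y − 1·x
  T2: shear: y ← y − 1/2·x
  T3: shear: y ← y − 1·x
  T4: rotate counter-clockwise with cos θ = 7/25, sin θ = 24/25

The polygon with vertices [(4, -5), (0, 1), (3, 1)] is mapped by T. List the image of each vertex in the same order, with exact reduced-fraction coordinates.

image vertices: (388/25, -9/25), (-24/25, 7/25), (177/25, 53/50)

T1 shear: y ← y − 1·x: (4, -5) → (4, -9); (0, 1) → (0, 1); (3, 1) → (3, -2)
T2 shear: y ← y − 1/2·x: (4, -9) → (4, -11); (0, 1) → (0, 1); (3, -2) → (3, -7/2)
T3 shear: y ← y − 1·x: (4, -11) → (4, -15); (0, 1) → (0, 1); (3, -7/2) → (3, -13/2)
T4 rotate counter-clockwise with cos θ = 7/25, sin θ = 24/25: (4, -15) → (388/25, -9/25); (0, 1) → (-24/25, 7/25); (3, -13/2) → (177/25, 53/50)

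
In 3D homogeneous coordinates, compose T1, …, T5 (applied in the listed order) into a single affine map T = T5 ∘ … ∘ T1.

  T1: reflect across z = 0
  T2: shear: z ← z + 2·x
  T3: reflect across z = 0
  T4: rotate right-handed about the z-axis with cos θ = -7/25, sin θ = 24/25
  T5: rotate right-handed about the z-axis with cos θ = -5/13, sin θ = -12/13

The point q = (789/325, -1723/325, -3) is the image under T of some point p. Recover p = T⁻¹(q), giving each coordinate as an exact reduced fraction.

T1 = [1 0 0 0; 0 1 0 0; 0 0 -1 0; 0 0 0 1]
T2·T1 = [1 0 0 0; 0 1 0 0; 2 0 -1 0; 0 0 0 1]
T3·…·T1 = [1 0 0 0; 0 1 0 0; -2 0 1 0; 0 0 0 1]
T4·…·T1 = [-7/25 -24/25 0 0; 24/25 -7/25 0 0; -2 0 1 0; 0 0 0 1]
T5·…·T1 = [323/325 36/325 0 0; -36/325 323/325 0 0; -2 0 1 0; 0 0 0 1]
det M = 1; M⁻¹ = [323/325 -36/325 0 0; 36/325 323/325 0 0; 646/325 -72/325 1 0; 0 0 0 1]
M⁻¹ · (789/325, -1723/325, -3)ᵀ = (3, -5, 3)ᵀ

p = (3, -5, 3)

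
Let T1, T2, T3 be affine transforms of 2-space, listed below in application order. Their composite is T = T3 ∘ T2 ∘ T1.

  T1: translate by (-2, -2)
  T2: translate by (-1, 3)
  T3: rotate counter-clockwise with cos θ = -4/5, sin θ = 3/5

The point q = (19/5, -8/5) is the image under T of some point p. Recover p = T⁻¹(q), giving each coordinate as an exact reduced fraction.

T1 = [1 0 -2; 0 1 -2; 0 0 1]
T2·T1 = [1 0 -3; 0 1 1; 0 0 1]
T3·…·T1 = [-4/5 -3/5 9/5; 3/5 -4/5 -13/5; 0 0 1]
det M = 1; M⁻¹ = [-4/5 3/5 3; -3/5 -4/5 -1; 0 0 1]
M⁻¹ · (19/5, -8/5)ᵀ = (-1, -2)ᵀ

p = (-1, -2)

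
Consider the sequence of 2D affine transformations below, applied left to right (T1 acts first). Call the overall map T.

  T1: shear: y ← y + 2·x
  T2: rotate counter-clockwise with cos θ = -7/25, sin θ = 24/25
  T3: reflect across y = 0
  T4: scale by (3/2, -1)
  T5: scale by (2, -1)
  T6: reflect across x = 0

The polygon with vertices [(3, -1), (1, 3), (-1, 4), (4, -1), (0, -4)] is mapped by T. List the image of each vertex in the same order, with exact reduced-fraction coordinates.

T1 shear: y ← y + 2·x: (3, -1) → (3, 5); (1, 3) → (1, 5); (-1, 4) → (-1, 2); (4, -1) → (4, 7); (0, -4) → (0, -4)
T2 rotate counter-clockwise with cos θ = -7/25, sin θ = 24/25: (3, 5) → (-141/25, 37/25); (1, 5) → (-127/25, -11/25); (-1, 2) → (-41/25, -38/25); (4, 7) → (-196/25, 47/25); (0, -4) → (96/25, 28/25)
T3 reflect across y = 0: (-141/25, 37/25) → (-141/25, -37/25); (-127/25, -11/25) → (-127/25, 11/25); (-41/25, -38/25) → (-41/25, 38/25); (-196/25, 47/25) → (-196/25, -47/25); (96/25, 28/25) → (96/25, -28/25)
T4 scale by (3/2, -1): (-141/25, -37/25) → (-423/50, 37/25); (-127/25, 11/25) → (-381/50, -11/25); (-41/25, 38/25) → (-123/50, -38/25); (-196/25, -47/25) → (-294/25, 47/25); (96/25, -28/25) → (144/25, 28/25)
T5 scale by (2, -1): (-423/50, 37/25) → (-423/25, -37/25); (-381/50, -11/25) → (-381/25, 11/25); (-123/50, -38/25) → (-123/25, 38/25); (-294/25, 47/25) → (-588/25, -47/25); (144/25, 28/25) → (288/25, -28/25)
T6 reflect across x = 0: (-423/25, -37/25) → (423/25, -37/25); (-381/25, 11/25) → (381/25, 11/25); (-123/25, 38/25) → (123/25, 38/25); (-588/25, -47/25) → (588/25, -47/25); (288/25, -28/25) → (-288/25, -28/25)

image vertices: (423/25, -37/25), (381/25, 11/25), (123/25, 38/25), (588/25, -47/25), (-288/25, -28/25)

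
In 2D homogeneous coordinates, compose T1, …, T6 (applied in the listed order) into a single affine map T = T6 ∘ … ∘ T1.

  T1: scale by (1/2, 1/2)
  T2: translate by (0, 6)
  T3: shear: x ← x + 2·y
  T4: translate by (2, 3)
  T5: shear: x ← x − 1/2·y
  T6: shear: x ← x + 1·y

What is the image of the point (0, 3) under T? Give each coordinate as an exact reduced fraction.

T(p) = (89/4, 21/2)

T1 scale by (1/2, 1/2): (0, 3) → (0, 3/2)
T2 translate by (0, 6): (0, 3/2) → (0, 15/2)
T3 shear: x ← x + 2·y: (0, 15/2) → (15, 15/2)
T4 translate by (2, 3): (15, 15/2) → (17, 21/2)
T5 shear: x ← x − 1/2·y: (17, 21/2) → (47/4, 21/2)
T6 shear: x ← x + 1·y: (47/4, 21/2) → (89/4, 21/2)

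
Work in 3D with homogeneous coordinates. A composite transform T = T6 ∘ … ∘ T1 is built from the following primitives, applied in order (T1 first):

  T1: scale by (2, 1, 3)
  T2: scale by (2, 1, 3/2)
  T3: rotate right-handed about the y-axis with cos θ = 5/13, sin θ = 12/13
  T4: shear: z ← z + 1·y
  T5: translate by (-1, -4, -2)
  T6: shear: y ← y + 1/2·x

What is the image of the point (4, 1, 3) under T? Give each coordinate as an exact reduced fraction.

T1 scale by (2, 1, 3): (4, 1, 3) → (8, 1, 9)
T2 scale by (2, 1, 3/2): (8, 1, 9) → (16, 1, 27/2)
T3 rotate right-handed about the y-axis with cos θ = 5/13, sin θ = 12/13: (16, 1, 27/2) → (242/13, 1, -249/26)
T4 shear: z ← z + 1·y: (242/13, 1, -249/26) → (242/13, 1, -223/26)
T5 translate by (-1, -4, -2): (242/13, 1, -223/26) → (229/13, -3, -275/26)
T6 shear: y ← y + 1/2·x: (229/13, -3, -275/26) → (229/13, 151/26, -275/26)

T(p) = (229/13, 151/26, -275/26)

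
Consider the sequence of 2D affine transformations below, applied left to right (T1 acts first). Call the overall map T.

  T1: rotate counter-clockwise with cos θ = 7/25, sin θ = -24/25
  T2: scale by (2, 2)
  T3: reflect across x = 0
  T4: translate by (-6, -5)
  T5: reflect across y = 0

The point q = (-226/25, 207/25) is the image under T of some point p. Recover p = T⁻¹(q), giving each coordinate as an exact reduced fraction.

p = (2, 1)

T1 = [7/25 24/25 0; -24/25 7/25 0; 0 0 1]
T2·T1 = [14/25 48/25 0; -48/25 14/25 0; 0 0 1]
T3·…·T1 = [-14/25 -48/25 0; -48/25 14/25 0; 0 0 1]
T4·…·T1 = [-14/25 -48/25 -6; -48/25 14/25 -5; 0 0 1]
T5·…·T1 = [-14/25 -48/25 -6; 48/25 -14/25 5; 0 0 1]
det M = 4; M⁻¹ = [-7/50 12/25 -81/25; -12/25 -7/50 -109/50; 0 0 1]
M⁻¹ · (-226/25, 207/25)ᵀ = (2, 1)ᵀ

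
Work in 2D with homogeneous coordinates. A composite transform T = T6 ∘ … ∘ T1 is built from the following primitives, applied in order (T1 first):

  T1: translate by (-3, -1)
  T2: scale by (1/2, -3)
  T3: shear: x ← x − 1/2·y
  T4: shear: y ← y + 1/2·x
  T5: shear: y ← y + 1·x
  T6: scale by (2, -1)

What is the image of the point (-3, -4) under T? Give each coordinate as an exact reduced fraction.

T1 translate by (-3, -1): (-3, -4) → (-6, -5)
T2 scale by (1/2, -3): (-6, -5) → (-3, 15)
T3 shear: x ← x − 1/2·y: (-3, 15) → (-21/2, 15)
T4 shear: y ← y + 1/2·x: (-21/2, 15) → (-21/2, 39/4)
T5 shear: y ← y + 1·x: (-21/2, 39/4) → (-21/2, -3/4)
T6 scale by (2, -1): (-21/2, -3/4) → (-21, 3/4)

T(p) = (-21, 3/4)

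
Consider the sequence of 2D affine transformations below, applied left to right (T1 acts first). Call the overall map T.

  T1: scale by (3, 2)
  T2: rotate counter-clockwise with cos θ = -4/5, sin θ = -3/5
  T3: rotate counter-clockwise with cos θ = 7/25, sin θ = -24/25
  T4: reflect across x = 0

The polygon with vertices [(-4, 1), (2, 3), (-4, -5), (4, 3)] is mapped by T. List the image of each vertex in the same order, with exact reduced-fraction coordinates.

T1 scale by (3, 2): (-4, 1) → (-12, 2); (2, 3) → (6, 6); (-4, -5) → (-12, -10); (4, 3) → (12, 6)
T2 rotate counter-clockwise with cos θ = -4/5, sin θ = -3/5: (-12, 2) → (54/5, 28/5); (6, 6) → (-6/5, -42/5); (-12, -10) → (18/5, 76/5); (12, 6) → (-6, -12)
T3 rotate counter-clockwise with cos θ = 7/25, sin θ = -24/25: (54/5, 28/5) → (42/5, -44/5); (-6/5, -42/5) → (-42/5, -6/5); (18/5, 76/5) → (78/5, 4/5); (-6, -12) → (-66/5, 12/5)
T4 reflect across x = 0: (42/5, -44/5) → (-42/5, -44/5); (-42/5, -6/5) → (42/5, -6/5); (78/5, 4/5) → (-78/5, 4/5); (-66/5, 12/5) → (66/5, 12/5)

image vertices: (-42/5, -44/5), (42/5, -6/5), (-78/5, 4/5), (66/5, 12/5)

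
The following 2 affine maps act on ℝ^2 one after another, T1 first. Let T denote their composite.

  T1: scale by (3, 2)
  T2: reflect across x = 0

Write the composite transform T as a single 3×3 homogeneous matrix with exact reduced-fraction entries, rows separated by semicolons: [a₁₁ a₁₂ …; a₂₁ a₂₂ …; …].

T = [-3 0 0; 0 2 0; 0 0 1]

T1 = [3 0 0; 0 2 0; 0 0 1]
T2·T1 = [-3 0 0; 0 2 0; 0 0 1]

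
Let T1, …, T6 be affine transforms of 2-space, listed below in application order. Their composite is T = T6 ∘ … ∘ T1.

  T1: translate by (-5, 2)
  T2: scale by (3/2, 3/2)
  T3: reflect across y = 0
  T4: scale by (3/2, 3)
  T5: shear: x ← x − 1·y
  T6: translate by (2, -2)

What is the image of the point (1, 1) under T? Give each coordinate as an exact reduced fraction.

T1 translate by (-5, 2): (1, 1) → (-4, 3)
T2 scale by (3/2, 3/2): (-4, 3) → (-6, 9/2)
T3 reflect across y = 0: (-6, 9/2) → (-6, -9/2)
T4 scale by (3/2, 3): (-6, -9/2) → (-9, -27/2)
T5 shear: x ← x − 1·y: (-9, -27/2) → (9/2, -27/2)
T6 translate by (2, -2): (9/2, -27/2) → (13/2, -31/2)

T(p) = (13/2, -31/2)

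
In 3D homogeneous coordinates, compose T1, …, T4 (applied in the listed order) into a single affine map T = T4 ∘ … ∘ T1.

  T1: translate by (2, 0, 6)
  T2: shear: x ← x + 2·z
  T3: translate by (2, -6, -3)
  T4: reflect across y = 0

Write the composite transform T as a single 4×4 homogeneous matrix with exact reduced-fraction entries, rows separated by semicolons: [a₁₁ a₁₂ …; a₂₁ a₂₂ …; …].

T = [1 0 2 16; 0 -1 0 6; 0 0 1 3; 0 0 0 1]

T1 = [1 0 0 2; 0 1 0 0; 0 0 1 6; 0 0 0 1]
T2·T1 = [1 0 2 14; 0 1 0 0; 0 0 1 6; 0 0 0 1]
T3·…·T1 = [1 0 2 16; 0 1 0 -6; 0 0 1 3; 0 0 0 1]
T4·…·T1 = [1 0 2 16; 0 -1 0 6; 0 0 1 3; 0 0 0 1]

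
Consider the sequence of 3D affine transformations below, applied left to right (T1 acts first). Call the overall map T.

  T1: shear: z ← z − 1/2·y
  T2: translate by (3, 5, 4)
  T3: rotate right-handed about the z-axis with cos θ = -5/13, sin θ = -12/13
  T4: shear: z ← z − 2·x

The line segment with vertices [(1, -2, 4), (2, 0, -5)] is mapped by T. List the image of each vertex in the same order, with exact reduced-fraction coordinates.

T1 shear: z ← z − 1/2·y: (1, -2, 4) → (1, -2, 5); (2, 0, -5) → (2, 0, -5)
T2 translate by (3, 5, 4): (1, -2, 5) → (4, 3, 9); (2, 0, -5) → (5, 5, -1)
T3 rotate right-handed about the z-axis with cos θ = -5/13, sin θ = -12/13: (4, 3, 9) → (16/13, -63/13, 9); (5, 5, -1) → (35/13, -85/13, -1)
T4 shear: z ← z − 2·x: (16/13, -63/13, 9) → (16/13, -63/13, 85/13); (35/13, -85/13, -1) → (35/13, -85/13, -83/13)

image vertices: (16/13, -63/13, 85/13), (35/13, -85/13, -83/13)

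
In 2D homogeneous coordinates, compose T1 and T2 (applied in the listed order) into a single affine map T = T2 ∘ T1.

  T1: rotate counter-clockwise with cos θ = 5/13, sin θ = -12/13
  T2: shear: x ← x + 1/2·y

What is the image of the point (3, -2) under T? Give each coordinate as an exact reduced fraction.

T(p) = (-32/13, -46/13)

T1 rotate counter-clockwise with cos θ = 5/13, sin θ = -12/13: (3, -2) → (-9/13, -46/13)
T2 shear: x ← x + 1/2·y: (-9/13, -46/13) → (-32/13, -46/13)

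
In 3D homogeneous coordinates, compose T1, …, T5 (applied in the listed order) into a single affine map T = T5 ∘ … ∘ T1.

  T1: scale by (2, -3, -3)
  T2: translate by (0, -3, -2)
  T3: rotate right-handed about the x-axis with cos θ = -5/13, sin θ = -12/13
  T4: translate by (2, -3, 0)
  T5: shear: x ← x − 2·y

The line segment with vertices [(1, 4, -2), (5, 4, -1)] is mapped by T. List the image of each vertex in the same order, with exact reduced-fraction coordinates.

image vertices: (-116/13, 84/13, 160/13), (60/13, 48/13, 175/13)

T1 scale by (2, -3, -3): (1, 4, -2) → (2, -12, 6); (5, 4, -1) → (10, -12, 3)
T2 translate by (0, -3, -2): (2, -12, 6) → (2, -15, 4); (10, -12, 3) → (10, -15, 1)
T3 rotate right-handed about the x-axis with cos θ = -5/13, sin θ = -12/13: (2, -15, 4) → (2, 123/13, 160/13); (10, -15, 1) → (10, 87/13, 175/13)
T4 translate by (2, -3, 0): (2, 123/13, 160/13) → (4, 84/13, 160/13); (10, 87/13, 175/13) → (12, 48/13, 175/13)
T5 shear: x ← x − 2·y: (4, 84/13, 160/13) → (-116/13, 84/13, 160/13); (12, 48/13, 175/13) → (60/13, 48/13, 175/13)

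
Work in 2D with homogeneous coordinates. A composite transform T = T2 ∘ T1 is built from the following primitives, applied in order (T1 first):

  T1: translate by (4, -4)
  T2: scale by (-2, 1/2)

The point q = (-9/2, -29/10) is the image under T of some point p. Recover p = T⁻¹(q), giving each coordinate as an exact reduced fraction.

p = (-7/4, -9/5)

T1 = [1 0 4; 0 1 -4; 0 0 1]
T2·T1 = [-2 0 -8; 0 1/2 -2; 0 0 1]
det M = -1; M⁻¹ = [-1/2 0 -4; 0 2 4; 0 0 1]
M⁻¹ · (-9/2, -29/10)ᵀ = (-7/4, -9/5)ᵀ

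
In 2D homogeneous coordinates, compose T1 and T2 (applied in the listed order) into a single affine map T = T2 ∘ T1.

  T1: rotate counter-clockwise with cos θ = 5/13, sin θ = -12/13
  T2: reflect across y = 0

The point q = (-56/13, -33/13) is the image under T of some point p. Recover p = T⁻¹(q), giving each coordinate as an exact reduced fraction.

p = (-4, -3)

T1 = [5/13 12/13 0; -12/13 5/13 0; 0 0 1]
T2·T1 = [5/13 12/13 0; 12/13 -5/13 0; 0 0 1]
det M = -1; M⁻¹ = [5/13 12/13 0; 12/13 -5/13 0; 0 0 1]
M⁻¹ · (-56/13, -33/13)ᵀ = (-4, -3)ᵀ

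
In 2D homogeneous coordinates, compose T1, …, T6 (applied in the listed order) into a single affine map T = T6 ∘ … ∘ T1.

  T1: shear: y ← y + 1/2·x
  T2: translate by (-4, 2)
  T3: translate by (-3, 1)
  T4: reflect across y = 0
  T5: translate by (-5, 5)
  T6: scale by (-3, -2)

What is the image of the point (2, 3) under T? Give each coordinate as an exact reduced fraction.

T(p) = (30, 4)

T1 shear: y ← y + 1/2·x: (2, 3) → (2, 4)
T2 translate by (-4, 2): (2, 4) → (-2, 6)
T3 translate by (-3, 1): (-2, 6) → (-5, 7)
T4 reflect across y = 0: (-5, 7) → (-5, -7)
T5 translate by (-5, 5): (-5, -7) → (-10, -2)
T6 scale by (-3, -2): (-10, -2) → (30, 4)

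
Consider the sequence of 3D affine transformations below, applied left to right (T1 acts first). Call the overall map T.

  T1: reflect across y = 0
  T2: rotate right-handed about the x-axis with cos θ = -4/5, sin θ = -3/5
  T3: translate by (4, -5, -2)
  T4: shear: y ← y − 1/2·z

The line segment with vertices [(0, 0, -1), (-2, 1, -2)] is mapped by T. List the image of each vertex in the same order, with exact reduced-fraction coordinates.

T1 reflect across y = 0: (0, 0, -1) → (0, 0, -1); (-2, 1, -2) → (-2, -1, -2)
T2 rotate right-handed about the x-axis with cos θ = -4/5, sin θ = -3/5: (0, 0, -1) → (0, -3/5, 4/5); (-2, -1, -2) → (-2, -2/5, 11/5)
T3 translate by (4, -5, -2): (0, -3/5, 4/5) → (4, -28/5, -6/5); (-2, -2/5, 11/5) → (2, -27/5, 1/5)
T4 shear: y ← y − 1/2·z: (4, -28/5, -6/5) → (4, -5, -6/5); (2, -27/5, 1/5) → (2, -11/2, 1/5)

image vertices: (4, -5, -6/5), (2, -11/2, 1/5)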